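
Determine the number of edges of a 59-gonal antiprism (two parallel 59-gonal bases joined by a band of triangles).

236

An antiprism on an n-gon has two n-gon caps and 2n triangles: V = 2·59 = 118, E = 4·59 = 236, F = 2·59 + 2 = 120.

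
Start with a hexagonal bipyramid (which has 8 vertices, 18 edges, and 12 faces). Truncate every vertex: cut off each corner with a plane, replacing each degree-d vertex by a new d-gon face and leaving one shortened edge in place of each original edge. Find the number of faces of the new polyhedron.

Truncation replaces each original edge-end by a new vertex, so V′ = 2E = 36.
Each original edge survives, and each old vertex of degree d contributes d new edges; summing degrees gives Σd = 2E, so E′ = E + 2E = 3E = 54.
Each original face survives and each original vertex becomes one new face: F′ = F + V = 20.

20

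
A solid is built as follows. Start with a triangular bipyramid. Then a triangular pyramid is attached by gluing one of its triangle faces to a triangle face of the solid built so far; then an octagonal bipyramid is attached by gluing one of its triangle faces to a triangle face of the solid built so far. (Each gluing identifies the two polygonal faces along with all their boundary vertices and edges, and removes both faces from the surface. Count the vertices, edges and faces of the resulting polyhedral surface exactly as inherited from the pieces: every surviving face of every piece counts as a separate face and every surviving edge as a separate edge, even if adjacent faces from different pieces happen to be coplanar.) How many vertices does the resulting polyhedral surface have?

A triangular bipyramid: V=5, E=9, F=6.
Attach a triangular pyramid (V=4, E=6, F=4) along a 3-gon: merge 3 vertices and 3 edges, delete both glued faces → V=6, E=12, F=8.
Attach an octagonal bipyramid (V=10, E=24, F=16) along a 3-gon: merge 3 vertices and 3 edges, delete both glued faces → V=13, E=33, F=22.
Check: V − E + F = 13 − 33 + 22 = 2.

13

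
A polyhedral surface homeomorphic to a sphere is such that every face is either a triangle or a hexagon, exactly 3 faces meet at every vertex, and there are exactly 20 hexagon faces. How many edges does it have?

Let x be the number of triangles; then F = 20 + x.
Edge–face incidences: 2E = 6·20 + 3·x = 120 + 3x.
Every vertex has degree 3, so 3V = 2E.
Euler: V − E + F = 2 ⇒ (2E)/3 − E + (20 + x) = 2.
Multiply by 6: 2·(2E) − 3·(2E) + 6·(20 + x) = 12, i.e. 120 + 6x − (120 + 3x) = 12.
Collecting terms: 3x = 12, so x = 4.
Then 2E = 120 + 3·4 = 132, so E = 66, V = 2E/3 = 44, F = 20 + 4 = 24.

66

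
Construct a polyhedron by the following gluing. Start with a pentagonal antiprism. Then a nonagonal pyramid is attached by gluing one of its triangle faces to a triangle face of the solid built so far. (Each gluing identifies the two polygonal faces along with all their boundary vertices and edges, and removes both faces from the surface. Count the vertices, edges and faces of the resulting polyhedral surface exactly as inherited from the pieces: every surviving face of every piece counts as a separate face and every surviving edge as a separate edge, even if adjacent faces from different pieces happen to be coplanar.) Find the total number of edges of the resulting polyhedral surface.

35

A pentagonal antiprism: V=10, E=20, F=12.
Attach a nonagonal pyramid (V=10, E=18, F=10) along a 3-gon: merge 3 vertices and 3 edges, delete both glued faces → V=17, E=35, F=20.
Check: V − E + F = 17 − 35 + 20 = 2.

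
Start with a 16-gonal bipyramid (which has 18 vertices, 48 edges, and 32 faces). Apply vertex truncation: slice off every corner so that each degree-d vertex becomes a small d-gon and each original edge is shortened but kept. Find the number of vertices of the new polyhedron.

Truncation replaces each original edge-end by a new vertex, so V′ = 2E = 96.
Each original edge survives, and each old vertex of degree d contributes d new edges; summing degrees gives Σd = 2E, so E′ = E + 2E = 3E = 144.
Each original face survives and each original vertex becomes one new face: F′ = F + V = 50.

96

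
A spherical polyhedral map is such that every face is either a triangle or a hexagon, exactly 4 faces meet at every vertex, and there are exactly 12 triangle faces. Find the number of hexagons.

2

Let x be the number of hexagons; then F = 12 + x.
Edge–face incidences: 2E = 3·12 + 6·x = 36 + 6x.
Every vertex has degree 4, so 4V = 2E.
Euler: V − E + F = 2 ⇒ (2E)/4 − E + (12 + x) = 2.
Multiply by 8: 2·(2E) − 4·(2E) + 8·(12 + x) = 16, i.e. 96 + 8x − 2·(36 + 6x) = 16.
Collecting terms: −4x + 24 = 16, so −4x = −8, so x = 2.
Then 2E = 36 + 6·2 = 48, so E = 24, V = 2E/4 = 12, F = 12 + 2 = 14.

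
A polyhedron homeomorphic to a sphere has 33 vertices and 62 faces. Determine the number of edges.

Here V − E + F = 2.
E = V + F − (2) = 33 + 62 − (2) = 93.

93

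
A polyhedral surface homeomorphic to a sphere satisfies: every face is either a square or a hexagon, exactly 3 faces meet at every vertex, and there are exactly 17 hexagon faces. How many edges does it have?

63

Let x be the number of squares; then F = 17 + x.
Edge–face incidences: 2E = 6·17 + 4·x = 102 + 4x.
Every vertex has degree 3, so 3V = 2E.
Euler: V − E + F = 2 ⇒ (2E)/3 − E + (17 + x) = 2.
Multiply by 6: 2·(2E) − 3·(2E) + 6·(17 + x) = 12, i.e. 102 + 6x − (102 + 4x) = 12.
Collecting terms: 2x = 12, so x = 6.
Then 2E = 102 + 4·6 = 126, so E = 63, V = 2E/3 = 42, F = 17 + 6 = 23.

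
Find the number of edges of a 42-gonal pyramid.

84

A pyramid on an n-gon base has one n-gon and n triangles: V = 42 + 1 = 43, E = 2·42 = 84, F = 42 + 1 = 43.
Check: V − E + F = 43 − 84 + 43 = 2.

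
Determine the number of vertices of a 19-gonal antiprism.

38

An antiprism on an n-gon has two n-gon caps and 2n triangles: V = 2·19 = 38, E = 4·19 = 76, F = 2·19 + 2 = 40.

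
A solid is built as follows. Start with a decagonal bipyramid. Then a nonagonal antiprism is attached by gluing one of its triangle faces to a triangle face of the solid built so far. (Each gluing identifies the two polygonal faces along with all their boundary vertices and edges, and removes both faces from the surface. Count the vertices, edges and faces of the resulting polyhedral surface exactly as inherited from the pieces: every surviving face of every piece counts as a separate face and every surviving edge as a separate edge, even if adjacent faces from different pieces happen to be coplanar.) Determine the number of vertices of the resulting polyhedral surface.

A decagonal bipyramid: V=12, E=30, F=20.
Attach a nonagonal antiprism (V=18, E=36, F=20) along a 3-gon: merge 3 vertices and 3 edges, delete both glued faces → V=27, E=63, F=38.
Check: V − E + F = 27 − 63 + 38 = 2.

27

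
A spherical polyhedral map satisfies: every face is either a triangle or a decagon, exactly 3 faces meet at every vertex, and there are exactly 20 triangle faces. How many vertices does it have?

Let x be the number of decagons; then F = 20 + x.
Edge–face incidences: 2E = 3·20 + 10·x = 60 + 10x.
Every vertex has degree 3, so 3V = 2E.
Euler: V − E + F = 2 ⇒ (2E)/3 − E + (20 + x) = 2.
Multiply by 6: 2·(2E) − 3·(2E) + 6·(20 + x) = 12, i.e. 120 + 6x − (60 + 10x) = 12.
Collecting terms: −4x + 60 = 12, so −4x = −48, so x = 12.
Then 2E = 60 + 10·12 = 180, so E = 90, V = 2E/3 = 60, F = 20 + 12 = 32.

60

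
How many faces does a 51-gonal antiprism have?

104

An antiprism on an n-gon has two n-gon caps and 2n triangles: V = 2·51 = 102, E = 4·51 = 204, F = 2·51 + 2 = 104.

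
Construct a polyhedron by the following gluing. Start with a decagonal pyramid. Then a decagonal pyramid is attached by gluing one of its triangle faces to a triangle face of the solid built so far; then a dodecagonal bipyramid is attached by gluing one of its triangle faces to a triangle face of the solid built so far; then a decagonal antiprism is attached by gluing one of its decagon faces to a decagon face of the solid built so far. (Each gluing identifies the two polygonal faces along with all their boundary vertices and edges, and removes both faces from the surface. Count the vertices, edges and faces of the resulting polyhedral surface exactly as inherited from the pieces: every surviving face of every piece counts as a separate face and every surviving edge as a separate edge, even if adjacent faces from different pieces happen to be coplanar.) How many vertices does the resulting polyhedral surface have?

A decagonal pyramid: V=11, E=20, F=11.
Attach a decagonal pyramid (V=11, E=20, F=11) along a 3-gon: merge 3 vertices and 3 edges, delete both glued faces → V=19, E=37, F=20.
Attach a dodecagonal bipyramid (V=14, E=36, F=24) along a 3-gon: merge 3 vertices and 3 edges, delete both glued faces → V=30, E=70, F=42.
Attach a decagonal antiprism (V=20, E=40, F=22) along a 10-gon: merge 10 vertices and 10 edges, delete both glued faces → V=40, E=100, F=62.
Check: V − E + F = 40 − 100 + 62 = 2.

40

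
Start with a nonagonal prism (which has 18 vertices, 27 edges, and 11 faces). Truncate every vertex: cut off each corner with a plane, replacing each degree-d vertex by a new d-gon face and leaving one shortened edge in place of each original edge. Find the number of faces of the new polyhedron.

29

Truncation replaces each original edge-end by a new vertex, so V′ = 2E = 54.
Each original edge survives, and each old vertex of degree d contributes d new edges; summing degrees gives Σd = 2E, so E′ = E + 2E = 3E = 81.
Each original face survives and each original vertex becomes one new face: F′ = F + V = 29.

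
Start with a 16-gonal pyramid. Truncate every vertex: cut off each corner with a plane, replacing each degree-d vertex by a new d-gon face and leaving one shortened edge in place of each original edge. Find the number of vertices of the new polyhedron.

64

The base solid has V = 17, E = 32, F = 17.
Truncation replaces each original edge-end by a new vertex, so V′ = 2E = 64.
Each original edge survives, and each old vertex of degree d contributes d new edges; summing degrees gives Σd = 2E, so E′ = E + 2E = 3E = 96.
Each original face survives and each original vertex becomes one new face: F′ = F + V = 34.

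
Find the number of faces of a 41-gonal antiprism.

84

An antiprism on an n-gon has two n-gon caps and 2n triangles: V = 2·41 = 82, E = 4·41 = 164, F = 2·41 + 2 = 84.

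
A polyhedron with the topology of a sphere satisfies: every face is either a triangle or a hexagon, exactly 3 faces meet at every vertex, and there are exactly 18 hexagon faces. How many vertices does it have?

40

Let x be the number of triangles; then F = 18 + x.
Edge–face incidences: 2E = 6·18 + 3·x = 108 + 3x.
Every vertex has degree 3, so 3V = 2E.
Euler: V − E + F = 2 ⇒ (2E)/3 − E + (18 + x) = 2.
Multiply by 6: 2·(2E) − 3·(2E) + 6·(18 + x) = 12, i.e. 108 + 6x − (108 + 3x) = 12.
Collecting terms: 3x = 12, so x = 4.
Then 2E = 108 + 3·4 = 120, so E = 60, V = 2E/3 = 40, F = 18 + 4 = 22.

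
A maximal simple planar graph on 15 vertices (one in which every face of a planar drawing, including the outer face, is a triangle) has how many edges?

In a plane triangulation 3F = 2E and V − E + F = 2, so E = 3V − 6 = 3·15 − 6 = 39.

39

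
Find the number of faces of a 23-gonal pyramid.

A pyramid on an n-gon base has one n-gon and n triangles: V = 23 + 1 = 24, E = 2·23 = 46, F = 23 + 1 = 24.

24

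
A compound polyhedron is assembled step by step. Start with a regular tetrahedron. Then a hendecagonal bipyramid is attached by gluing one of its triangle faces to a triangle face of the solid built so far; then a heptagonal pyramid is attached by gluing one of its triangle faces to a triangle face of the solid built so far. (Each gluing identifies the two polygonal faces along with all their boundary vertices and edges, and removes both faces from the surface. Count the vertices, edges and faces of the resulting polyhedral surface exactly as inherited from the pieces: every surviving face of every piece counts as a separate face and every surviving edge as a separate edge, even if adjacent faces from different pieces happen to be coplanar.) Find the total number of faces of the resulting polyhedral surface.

30

A regular tetrahedron: V=4, E=6, F=4.
Attach a hendecagonal bipyramid (V=13, E=33, F=22) along a 3-gon: merge 3 vertices and 3 edges, delete both glued faces → V=14, E=36, F=24.
Attach a heptagonal pyramid (V=8, E=14, F=8) along a 3-gon: merge 3 vertices and 3 edges, delete both glued faces → V=19, E=47, F=30.
Check: V − E + F = 19 − 47 + 30 = 2.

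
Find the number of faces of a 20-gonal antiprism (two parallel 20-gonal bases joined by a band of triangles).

42

An antiprism on an n-gon has two n-gon caps and 2n triangles: V = 2·20 = 40, E = 4·20 = 80, F = 2·20 + 2 = 42.
Check: V − E + F = 40 − 80 + 42 = 2.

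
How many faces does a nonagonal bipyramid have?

A bipyramid over an n-gon has 2n triangular faces and n + 2 vertices: V = 9 + 2 = 11, E = 3·9 = 27, F = 2·9 = 18.

18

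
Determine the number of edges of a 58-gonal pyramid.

A pyramid on an n-gon base has one n-gon and n triangles: V = 58 + 1 = 59, E = 2·58 = 116, F = 58 + 1 = 59.
Check: V − E + F = 59 − 116 + 59 = 2.

116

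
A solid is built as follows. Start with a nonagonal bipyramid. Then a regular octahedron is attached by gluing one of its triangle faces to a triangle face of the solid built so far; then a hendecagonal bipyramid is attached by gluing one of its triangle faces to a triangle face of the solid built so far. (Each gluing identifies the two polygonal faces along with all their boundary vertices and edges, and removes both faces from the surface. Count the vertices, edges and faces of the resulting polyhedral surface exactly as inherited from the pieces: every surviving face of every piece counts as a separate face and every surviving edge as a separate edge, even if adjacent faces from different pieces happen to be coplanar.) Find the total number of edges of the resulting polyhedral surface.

A nonagonal bipyramid: V=11, E=27, F=18.
Attach a regular octahedron (V=6, E=12, F=8) along a 3-gon: merge 3 vertices and 3 edges, delete both glued faces → V=14, E=36, F=24.
Attach a hendecagonal bipyramid (V=13, E=33, F=22) along a 3-gon: merge 3 vertices and 3 edges, delete both glued faces → V=24, E=66, F=44.
Check: V − E + F = 24 − 66 + 44 = 2.

66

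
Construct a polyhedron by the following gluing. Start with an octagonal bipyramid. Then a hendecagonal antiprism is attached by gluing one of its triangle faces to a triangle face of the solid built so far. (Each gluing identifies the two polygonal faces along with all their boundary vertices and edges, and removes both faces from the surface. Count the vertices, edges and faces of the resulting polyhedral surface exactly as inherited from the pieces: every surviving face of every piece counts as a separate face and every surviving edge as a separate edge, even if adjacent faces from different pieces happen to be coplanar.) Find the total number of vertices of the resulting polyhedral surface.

29

An octagonal bipyramid: V=10, E=24, F=16.
Attach a hendecagonal antiprism (V=22, E=44, F=24) along a 3-gon: merge 3 vertices and 3 edges, delete both glued faces → V=29, E=65, F=38.
Check: V − E + F = 29 − 65 + 38 = 2.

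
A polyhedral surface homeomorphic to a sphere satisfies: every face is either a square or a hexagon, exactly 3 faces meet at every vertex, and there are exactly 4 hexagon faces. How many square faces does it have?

6

Let x be the number of squares; then F = 4 + x.
Edge–face incidences: 2E = 6·4 + 4·x = 24 + 4x.
Every vertex has degree 3, so 3V = 2E.
Euler: V − E + F = 2 ⇒ (2E)/3 − E + (4 + x) = 2.
Multiply by 6: 2·(2E) − 3·(2E) + 6·(4 + x) = 12, i.e. 24 + 6x − (24 + 4x) = 12.
Collecting terms: 2x = 12, so x = 6.
Then 2E = 24 + 4·6 = 48, so E = 24, V = 2E/3 = 16, F = 4 + 6 = 10.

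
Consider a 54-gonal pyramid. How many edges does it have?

A pyramid on an n-gon base has one n-gon and n triangles: V = 54 + 1 = 55, E = 2·54 = 108, F = 54 + 1 = 55.
Check: V − E + F = 55 − 108 + 55 = 2.

108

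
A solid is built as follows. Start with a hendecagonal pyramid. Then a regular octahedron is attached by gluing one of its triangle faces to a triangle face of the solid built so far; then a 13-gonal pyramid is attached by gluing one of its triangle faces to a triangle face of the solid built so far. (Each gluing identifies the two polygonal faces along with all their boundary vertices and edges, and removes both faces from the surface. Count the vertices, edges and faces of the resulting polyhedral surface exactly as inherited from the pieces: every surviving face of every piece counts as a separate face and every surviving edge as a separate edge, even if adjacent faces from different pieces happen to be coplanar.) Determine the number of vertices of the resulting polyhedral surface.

A hendecagonal pyramid: V=12, E=22, F=12.
Attach a regular octahedron (V=6, E=12, F=8) along a 3-gon: merge 3 vertices and 3 edges, delete both glued faces → V=15, E=31, F=18.
Attach a 13-gonal pyramid (V=14, E=26, F=14) along a 3-gon: merge 3 vertices and 3 edges, delete both glued faces → V=26, E=54, F=30.
Check: V − E + F = 26 − 54 + 30 = 2.

26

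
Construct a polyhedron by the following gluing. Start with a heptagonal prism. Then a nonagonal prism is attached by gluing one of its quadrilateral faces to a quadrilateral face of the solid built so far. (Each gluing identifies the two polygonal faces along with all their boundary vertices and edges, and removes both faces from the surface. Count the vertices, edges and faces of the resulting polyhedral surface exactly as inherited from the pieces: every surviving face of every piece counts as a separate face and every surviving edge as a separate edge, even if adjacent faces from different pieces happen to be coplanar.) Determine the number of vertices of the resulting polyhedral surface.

28

A heptagonal prism: V=14, E=21, F=9.
Attach a nonagonal prism (V=18, E=27, F=11) along a 4-gon: merge 4 vertices and 4 edges, delete both glued faces → V=28, E=44, F=18.
Check: V − E + F = 28 − 44 + 18 = 2.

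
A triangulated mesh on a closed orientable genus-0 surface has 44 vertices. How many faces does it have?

84

χ = 2 − 2·0 = 2, and every face is a triangle so 3F = 2E.
V − E + F = 2 with E = 3F/2 gives 44 − (3/2 − 1)·F = 2, so F = 84 and E = 126.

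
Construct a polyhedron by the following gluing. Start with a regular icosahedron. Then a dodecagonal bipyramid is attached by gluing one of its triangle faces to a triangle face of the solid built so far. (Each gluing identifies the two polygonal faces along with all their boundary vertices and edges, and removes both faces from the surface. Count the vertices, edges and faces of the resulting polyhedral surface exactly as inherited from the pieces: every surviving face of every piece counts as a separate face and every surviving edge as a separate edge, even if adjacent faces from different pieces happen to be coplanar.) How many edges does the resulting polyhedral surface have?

A regular icosahedron: V=12, E=30, F=20.
Attach a dodecagonal bipyramid (V=14, E=36, F=24) along a 3-gon: merge 3 vertices and 3 edges, delete both glued faces → V=23, E=63, F=42.
Check: V − E + F = 23 − 63 + 42 = 2.

63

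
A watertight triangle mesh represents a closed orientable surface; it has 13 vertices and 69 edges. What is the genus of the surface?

6

Every face is a triangle and each edge borders two faces, so 3F = 2·69, giving F = 46.
χ = V − E + F = 13 − 69 + 46 = -10.
For a closed orientable surface χ = 2 − 2g, so g = (2 − (-10))/2 = 6.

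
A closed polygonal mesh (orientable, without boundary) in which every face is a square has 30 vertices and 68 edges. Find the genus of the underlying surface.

3

Every face is a square and each edge borders two faces, so 4F = 2·68, giving F = 34.
χ = V − E + F = 30 − 68 + 34 = -4.
For a closed orientable surface χ = 2 − 2g, so g = (2 − (-4))/2 = 3.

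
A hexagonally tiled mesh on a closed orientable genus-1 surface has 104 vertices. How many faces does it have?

χ = 2 − 2·1 = 0, and every face is a hexagon so 6F = 2E.
V − E + F = 0 with E = 6F/2 gives 104 − (6/2 − 1)·F = 0, so F = 52 and E = 156.

52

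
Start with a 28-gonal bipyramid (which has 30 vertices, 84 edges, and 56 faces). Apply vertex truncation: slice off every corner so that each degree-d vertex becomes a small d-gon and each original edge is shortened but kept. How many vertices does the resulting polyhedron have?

Truncation replaces each original edge-end by a new vertex, so V′ = 2E = 168.
Each original edge survives, and each old vertex of degree d contributes d new edges; summing degrees gives Σd = 2E, so E′ = E + 2E = 3E = 252.
Each original face survives and each original vertex becomes one new face: F′ = F + V = 86.

168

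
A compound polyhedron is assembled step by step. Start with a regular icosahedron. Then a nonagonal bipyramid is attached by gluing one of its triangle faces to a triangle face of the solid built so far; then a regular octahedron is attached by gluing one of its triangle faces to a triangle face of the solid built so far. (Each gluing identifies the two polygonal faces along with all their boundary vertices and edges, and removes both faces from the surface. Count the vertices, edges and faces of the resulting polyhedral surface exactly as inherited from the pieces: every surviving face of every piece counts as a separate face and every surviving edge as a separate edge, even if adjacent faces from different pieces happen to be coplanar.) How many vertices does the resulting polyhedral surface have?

23

A regular icosahedron: V=12, E=30, F=20.
Attach a nonagonal bipyramid (V=11, E=27, F=18) along a 3-gon: merge 3 vertices and 3 edges, delete both glued faces → V=20, E=54, F=36.
Attach a regular octahedron (V=6, E=12, F=8) along a 3-gon: merge 3 vertices and 3 edges, delete both glued faces → V=23, E=63, F=42.
Check: V − E + F = 23 − 63 + 42 = 2.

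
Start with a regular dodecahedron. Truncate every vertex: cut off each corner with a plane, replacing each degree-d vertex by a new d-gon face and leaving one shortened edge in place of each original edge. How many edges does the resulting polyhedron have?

The base solid has V = 20, E = 30, F = 12.
Truncation replaces each original edge-end by a new vertex, so V′ = 2E = 60.
Each original edge survives, and each old vertex of degree d contributes d new edges; summing degrees gives Σd = 2E, so E′ = E + 2E = 3E = 90.
Each original face survives and each original vertex becomes one new face: F′ = F + V = 32.

90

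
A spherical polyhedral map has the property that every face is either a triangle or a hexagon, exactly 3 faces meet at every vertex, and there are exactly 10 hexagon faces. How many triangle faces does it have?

Let x be the number of triangles; then F = 10 + x.
Edge–face incidences: 2E = 6·10 + 3·x = 60 + 3x.
Every vertex has degree 3, so 3V = 2E.
Euler: V − E + F = 2 ⇒ (2E)/3 − E + (10 + x) = 2.
Multiply by 6: 2·(2E) − 3·(2E) + 6·(10 + x) = 12, i.e. 60 + 6x − (60 + 3x) = 12.
Collecting terms: 3x = 12, so x = 4.
Then 2E = 60 + 3·4 = 72, so E = 36, V = 2E/3 = 24, F = 10 + 4 = 14.

4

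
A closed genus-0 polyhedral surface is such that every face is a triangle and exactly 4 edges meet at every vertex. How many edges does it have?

Each face has 3 edges and each edge borders two faces, so 2E = 3F.
Each vertex has degree 4, so 4V = 2E and hence V = 3F/4.
Euler: V − E + F = 2 ⇒ (3F/4) − (3F/2) + F = 2.
Multiply by 8: (6 − 12 + 8)F = 16, i.e. 2F = 16.
So F = 8, E = 3·8/2 = 12, V = 3·8/4 = 6.

12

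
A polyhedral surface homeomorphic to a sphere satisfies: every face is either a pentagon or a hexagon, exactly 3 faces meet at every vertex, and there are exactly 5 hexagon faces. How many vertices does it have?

30

Let x be the number of pentagons; then F = 5 + x.
Edge–face incidences: 2E = 6·5 + 5·x = 30 + 5x.
Every vertex has degree 3, so 3V = 2E.
Euler: V − E + F = 2 ⇒ (2E)/3 − E + (5 + x) = 2.
Multiply by 6: 2·(2E) − 3·(2E) + 6·(5 + x) = 12, i.e. 30 + 6x − (30 + 5x) = 12.
Collecting terms: x = 12.
Then 2E = 30 + 5·12 = 90, so E = 45, V = 2E/3 = 30, F = 5 + 12 = 17.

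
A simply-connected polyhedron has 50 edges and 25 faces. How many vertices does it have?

27

Here V − E + F = 2.
V = 2 + E − F = 2 + 50 − 25 = 27.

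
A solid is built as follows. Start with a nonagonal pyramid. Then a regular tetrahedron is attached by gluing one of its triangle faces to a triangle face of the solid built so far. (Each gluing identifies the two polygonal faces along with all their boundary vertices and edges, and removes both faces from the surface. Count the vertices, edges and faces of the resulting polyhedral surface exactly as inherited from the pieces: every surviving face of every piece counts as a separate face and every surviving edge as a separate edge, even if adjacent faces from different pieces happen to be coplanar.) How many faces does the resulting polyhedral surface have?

A nonagonal pyramid: V=10, E=18, F=10.
Attach a regular tetrahedron (V=4, E=6, F=4) along a 3-gon: merge 3 vertices and 3 edges, delete both glued faces → V=11, E=21, F=12.
Check: V − E + F = 11 − 21 + 12 = 2.

12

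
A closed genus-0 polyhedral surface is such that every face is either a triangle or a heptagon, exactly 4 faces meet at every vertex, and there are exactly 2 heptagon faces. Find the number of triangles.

Let x be the number of triangles; then F = 2 + x.
Edge–face incidences: 2E = 7·2 + 3·x = 14 + 3x.
Every vertex has degree 4, so 4V = 2E.
Euler: V − E + F = 2 ⇒ (2E)/4 − E + (2 + x) = 2.
Multiply by 8: 2·(2E) − 4·(2E) + 8·(2 + x) = 16, i.e. 16 + 8x − 2·(14 + 3x) = 16.
Collecting terms: 2x − 12 = 16, so 2x = 28, so x = 14.
Then 2E = 14 + 3·14 = 56, so E = 28, V = 2E/4 = 14, F = 2 + 14 = 16.

14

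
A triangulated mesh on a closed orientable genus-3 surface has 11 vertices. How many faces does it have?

30

χ = 2 − 2·3 = -4, and every face is a triangle so 3F = 2E.
V − E + F = -4 with E = 3F/2 gives 11 − (3/2 − 1)·F = -4, so F = 30 and E = 45.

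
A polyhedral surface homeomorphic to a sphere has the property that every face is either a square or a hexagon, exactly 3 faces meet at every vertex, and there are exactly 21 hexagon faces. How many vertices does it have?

50

Let x be the number of squares; then F = 21 + x.
Edge–face incidences: 2E = 6·21 + 4·x = 126 + 4x.
Every vertex has degree 3, so 3V = 2E.
Euler: V − E + F = 2 ⇒ (2E)/3 − E + (21 + x) = 2.
Multiply by 6: 2·(2E) − 3·(2E) + 6·(21 + x) = 12, i.e. 126 + 6x − (126 + 4x) = 12.
Collecting terms: 2x = 12, so x = 6.
Then 2E = 126 + 4·6 = 150, so E = 75, V = 2E/3 = 50, F = 21 + 6 = 27.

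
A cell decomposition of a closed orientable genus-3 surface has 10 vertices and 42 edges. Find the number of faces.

28

For a closed orientable surface of genus 3, χ = 2 − 2·3 = -4.
F = -4 − V + E = -4 − 10 + 42 = 28.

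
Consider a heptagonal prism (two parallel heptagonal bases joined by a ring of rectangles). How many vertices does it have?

A prism on an n-gon has two n-gon bases and n rectangular sides: V = 2·7 = 14, E = 3·7 = 21, F = 7 + 2 = 9.
Check: V − E + F = 14 − 21 + 9 = 2.

14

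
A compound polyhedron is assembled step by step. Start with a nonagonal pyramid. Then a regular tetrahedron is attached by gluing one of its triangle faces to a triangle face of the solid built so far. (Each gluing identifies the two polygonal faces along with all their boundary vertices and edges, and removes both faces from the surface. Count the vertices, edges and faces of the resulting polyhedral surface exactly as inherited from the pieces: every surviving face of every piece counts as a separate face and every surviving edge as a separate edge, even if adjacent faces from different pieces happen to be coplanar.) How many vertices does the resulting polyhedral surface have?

A nonagonal pyramid: V=10, E=18, F=10.
Attach a regular tetrahedron (V=4, E=6, F=4) along a 3-gon: merge 3 vertices and 3 edges, delete both glued faces → V=11, E=21, F=12.
Check: V − E + F = 11 − 21 + 12 = 2.

11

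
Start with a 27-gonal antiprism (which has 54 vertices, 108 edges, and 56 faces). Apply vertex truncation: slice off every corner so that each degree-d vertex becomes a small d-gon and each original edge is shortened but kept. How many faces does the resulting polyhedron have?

110

Truncation replaces each original edge-end by a new vertex, so V′ = 2E = 216.
Each original edge survives, and each old vertex of degree d contributes d new edges; summing degrees gives Σd = 2E, so E′ = E + 2E = 3E = 324.
Each original face survives and each original vertex becomes one new face: F′ = F + V = 110.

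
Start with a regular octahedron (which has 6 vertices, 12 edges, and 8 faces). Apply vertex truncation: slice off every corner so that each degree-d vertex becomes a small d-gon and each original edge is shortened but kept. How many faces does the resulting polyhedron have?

14

Truncation replaces each original edge-end by a new vertex, so V′ = 2E = 24.
Each original edge survives, and each old vertex of degree d contributes d new edges; summing degrees gives Σd = 2E, so E′ = E + 2E = 3E = 36.
Each original face survives and each original vertex becomes one new face: F′ = F + V = 14.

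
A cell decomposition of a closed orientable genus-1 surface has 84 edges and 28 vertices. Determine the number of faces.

56

For a closed orientable surface of genus 1, χ = 2 − 2·1 = 0.
F = 0 − V + E = 0 − 28 + 84 = 56.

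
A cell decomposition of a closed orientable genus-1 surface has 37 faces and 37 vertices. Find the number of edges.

For a closed orientable surface of genus 1, χ = 2 − 2·1 = 0.
E = V + F − (0) = 37 + 37 − (0) = 74.

74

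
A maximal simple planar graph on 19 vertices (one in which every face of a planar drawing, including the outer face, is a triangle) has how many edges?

In a plane triangulation 3F = 2E and V − E + F = 2, so E = 3V − 6 = 3·19 − 6 = 51.

51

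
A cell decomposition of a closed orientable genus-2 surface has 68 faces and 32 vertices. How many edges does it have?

For a closed orientable surface of genus 2, χ = 2 − 2·2 = -2.
E = V + F − (-2) = 32 + 68 − (-2) = 102.

102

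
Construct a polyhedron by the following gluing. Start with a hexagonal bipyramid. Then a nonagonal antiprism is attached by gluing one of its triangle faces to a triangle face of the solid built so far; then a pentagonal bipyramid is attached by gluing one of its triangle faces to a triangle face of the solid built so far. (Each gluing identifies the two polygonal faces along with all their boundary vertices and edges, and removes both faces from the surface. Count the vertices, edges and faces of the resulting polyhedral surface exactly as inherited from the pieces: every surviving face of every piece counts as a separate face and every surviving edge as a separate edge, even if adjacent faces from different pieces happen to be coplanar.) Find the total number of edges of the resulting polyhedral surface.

A hexagonal bipyramid: V=8, E=18, F=12.
Attach a nonagonal antiprism (V=18, E=36, F=20) along a 3-gon: merge 3 vertices and 3 edges, delete both glued faces → V=23, E=51, F=30.
Attach a pentagonal bipyramid (V=7, E=15, F=10) along a 3-gon: merge 3 vertices and 3 edges, delete both glued faces → V=27, E=63, F=38.
Check: V − E + F = 27 − 63 + 38 = 2.

63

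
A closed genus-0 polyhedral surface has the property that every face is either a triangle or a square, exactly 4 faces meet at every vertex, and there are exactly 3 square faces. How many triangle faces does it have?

Let x be the number of triangles; then F = 3 + x.
Edge–face incidences: 2E = 4·3 + 3·x = 12 + 3x.
Every vertex has degree 4, so 4V = 2E.
Euler: V − E + F = 2 ⇒ (2E)/4 − E + (3 + x) = 2.
Multiply by 8: 2·(2E) − 4·(2E) + 8·(3 + x) = 16, i.e. 24 + 8x − 2·(12 + 3x) = 16.
Collecting terms: 2x = 16, so x = 8.
Then 2E = 12 + 3·8 = 36, so E = 18, V = 2E/4 = 9, F = 3 + 8 = 11.

8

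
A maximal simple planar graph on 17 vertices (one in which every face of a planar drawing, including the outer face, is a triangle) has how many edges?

45

In a plane triangulation 3F = 2E and V − E + F = 2, so E = 3V − 6 = 3·17 − 6 = 45.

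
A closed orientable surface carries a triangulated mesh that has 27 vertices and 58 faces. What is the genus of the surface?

Every face is a triangle, so 2E = 3·58 = 174, giving E = 87.
χ = V − E + F = 27 − 87 + 58 = -2.
For a closed orientable surface χ = 2 − 2g, so g = (2 − (-2))/2 = 2.

2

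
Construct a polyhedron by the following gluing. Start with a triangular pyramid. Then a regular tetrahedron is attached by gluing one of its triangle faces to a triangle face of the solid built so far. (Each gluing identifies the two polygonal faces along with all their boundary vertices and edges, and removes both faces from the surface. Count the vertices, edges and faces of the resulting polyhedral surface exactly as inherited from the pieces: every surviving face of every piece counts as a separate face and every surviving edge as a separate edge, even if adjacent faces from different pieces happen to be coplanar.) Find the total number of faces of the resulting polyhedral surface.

6

A triangular pyramid: V=4, E=6, F=4.
Attach a regular tetrahedron (V=4, E=6, F=4) along a 3-gon: merge 3 vertices and 3 edges, delete both glued faces → V=5, E=9, F=6.
Check: V − E + F = 5 − 9 + 6 = 2.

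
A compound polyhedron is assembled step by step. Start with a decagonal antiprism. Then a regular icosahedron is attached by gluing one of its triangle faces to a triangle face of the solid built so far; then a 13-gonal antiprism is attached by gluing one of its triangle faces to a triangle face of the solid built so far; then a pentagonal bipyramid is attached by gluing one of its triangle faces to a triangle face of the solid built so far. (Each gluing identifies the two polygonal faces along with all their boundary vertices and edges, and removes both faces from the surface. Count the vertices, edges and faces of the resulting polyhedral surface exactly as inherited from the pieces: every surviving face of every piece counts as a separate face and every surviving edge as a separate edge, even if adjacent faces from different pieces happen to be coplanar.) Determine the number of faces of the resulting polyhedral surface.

A decagonal antiprism: V=20, E=40, F=22.
Attach a regular icosahedron (V=12, E=30, F=20) along a 3-gon: merge 3 vertices and 3 edges, delete both glued faces → V=29, E=67, F=40.
Attach a 13-gonal antiprism (V=26, E=52, F=28) along a 3-gon: merge 3 vertices and 3 edges, delete both glued faces → V=52, E=116, F=66.
Attach a pentagonal bipyramid (V=7, E=15, F=10) along a 3-gon: merge 3 vertices and 3 edges, delete both glued faces → V=56, E=128, F=74.
Check: V − E + F = 56 − 128 + 74 = 2.

74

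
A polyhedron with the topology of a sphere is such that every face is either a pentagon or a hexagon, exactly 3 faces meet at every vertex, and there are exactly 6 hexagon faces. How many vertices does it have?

32

Let x be the number of pentagons; then F = 6 + x.
Edge–face incidences: 2E = 6·6 + 5·x = 36 + 5x.
Every vertex has degree 3, so 3V = 2E.
Euler: V − E + F = 2 ⇒ (2E)/3 − E + (6 + x) = 2.
Multiply by 6: 2·(2E) − 3·(2E) + 6·(6 + x) = 12, i.e. 36 + 6x − (36 + 5x) = 12.
Collecting terms: x = 12.
Then 2E = 36 + 5·12 = 96, so E = 48, V = 2E/3 = 32, F = 6 + 12 = 18.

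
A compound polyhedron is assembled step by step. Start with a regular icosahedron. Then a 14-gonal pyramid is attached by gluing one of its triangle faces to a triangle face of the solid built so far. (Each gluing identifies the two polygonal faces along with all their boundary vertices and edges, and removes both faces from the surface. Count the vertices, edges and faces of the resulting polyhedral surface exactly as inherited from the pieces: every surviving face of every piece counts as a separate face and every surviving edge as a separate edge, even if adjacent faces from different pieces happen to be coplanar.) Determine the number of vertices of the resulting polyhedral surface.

A regular icosahedron: V=12, E=30, F=20.
Attach a 14-gonal pyramid (V=15, E=28, F=15) along a 3-gon: merge 3 vertices and 3 edges, delete both glued faces → V=24, E=55, F=33.
Check: V − E + F = 24 − 55 + 33 = 2.

24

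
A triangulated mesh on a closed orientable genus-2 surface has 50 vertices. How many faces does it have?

χ = 2 − 2·2 = -2, and every face is a triangle so 3F = 2E.
V − E + F = -2 with E = 3F/2 gives 50 − (3/2 − 1)·F = -2, so F = 104 and E = 156.

104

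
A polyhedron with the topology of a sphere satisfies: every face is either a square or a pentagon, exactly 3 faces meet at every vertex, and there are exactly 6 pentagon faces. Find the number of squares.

3

Let x be the number of squares; then F = 6 + x.
Edge–face incidences: 2E = 5·6 + 4·x = 30 + 4x.
Every vertex has degree 3, so 3V = 2E.
Euler: V − E + F = 2 ⇒ (2E)/3 − E + (6 + x) = 2.
Multiply by 6: 2·(2E) − 3·(2E) + 6·(6 + x) = 12, i.e. 36 + 6x − (30 + 4x) = 12.
Collecting terms: 2x + 6 = 12, so 2x = 6, so x = 3.
Then 2E = 30 + 4·3 = 42, so E = 21, V = 2E/3 = 14, F = 6 + 3 = 9.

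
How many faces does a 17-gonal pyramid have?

18

A pyramid on an n-gon base has one n-gon and n triangles: V = 17 + 1 = 18, E = 2·17 = 34, F = 17 + 1 = 18.
Check: V − E + F = 18 − 34 + 18 = 2.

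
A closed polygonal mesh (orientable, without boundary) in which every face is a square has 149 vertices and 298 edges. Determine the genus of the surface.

Every face is a square and each edge borders two faces, so 4F = 2·298, giving F = 149.
χ = V − E + F = 149 − 298 + 149 = 0.
For a closed orientable surface χ = 2 − 2g, so g = (2 − (0))/2 = 1.

1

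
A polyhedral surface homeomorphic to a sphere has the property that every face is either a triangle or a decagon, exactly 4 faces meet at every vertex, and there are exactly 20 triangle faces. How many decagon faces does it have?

Let x be the number of decagons; then F = 20 + x.
Edge–face incidences: 2E = 3·20 + 10·x = 60 + 10x.
Every vertex has degree 4, so 4V = 2E.
Euler: V − E + F = 2 ⇒ (2E)/4 − E + (20 + x) = 2.
Multiply by 8: 2·(2E) − 4·(2E) + 8·(20 + x) = 16, i.e. 160 + 8x − 2·(60 + 10x) = 16.
Collecting terms: −12x + 40 = 16, so −12x = −24, so x = 2.
Then 2E = 60 + 10·2 = 80, so E = 40, V = 2E/4 = 20, F = 20 + 2 = 22.

2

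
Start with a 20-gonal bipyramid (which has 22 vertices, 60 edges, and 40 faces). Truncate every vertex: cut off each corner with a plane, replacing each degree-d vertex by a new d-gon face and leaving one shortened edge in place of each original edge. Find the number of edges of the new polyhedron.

180

Truncation replaces each original edge-end by a new vertex, so V′ = 2E = 120.
Each original edge survives, and each old vertex of degree d contributes d new edges; summing degrees gives Σd = 2E, so E′ = E + 2E = 3E = 180.
Each original face survives and each original vertex becomes one new face: F′ = F + V = 62.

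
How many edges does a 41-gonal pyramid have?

A pyramid on an n-gon base has one n-gon and n triangles: V = 41 + 1 = 42, E = 2·41 = 82, F = 41 + 1 = 42.
Check: V − E + F = 42 − 82 + 42 = 2.

82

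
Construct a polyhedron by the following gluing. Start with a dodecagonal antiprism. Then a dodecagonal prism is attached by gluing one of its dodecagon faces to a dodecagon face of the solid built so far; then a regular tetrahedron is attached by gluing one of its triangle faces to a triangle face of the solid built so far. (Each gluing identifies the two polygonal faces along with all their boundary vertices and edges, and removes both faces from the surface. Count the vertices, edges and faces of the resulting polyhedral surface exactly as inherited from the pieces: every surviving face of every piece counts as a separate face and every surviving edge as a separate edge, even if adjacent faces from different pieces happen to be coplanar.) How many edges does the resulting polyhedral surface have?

75

A dodecagonal antiprism: V=24, E=48, F=26.
Attach a dodecagonal prism (V=24, E=36, F=14) along a 12-gon: merge 12 vertices and 12 edges, delete both glued faces → V=36, E=72, F=38.
Attach a regular tetrahedron (V=4, E=6, F=4) along a 3-gon: merge 3 vertices and 3 edges, delete both glued faces → V=37, E=75, F=40.
Check: V − E + F = 37 − 75 + 40 = 2.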